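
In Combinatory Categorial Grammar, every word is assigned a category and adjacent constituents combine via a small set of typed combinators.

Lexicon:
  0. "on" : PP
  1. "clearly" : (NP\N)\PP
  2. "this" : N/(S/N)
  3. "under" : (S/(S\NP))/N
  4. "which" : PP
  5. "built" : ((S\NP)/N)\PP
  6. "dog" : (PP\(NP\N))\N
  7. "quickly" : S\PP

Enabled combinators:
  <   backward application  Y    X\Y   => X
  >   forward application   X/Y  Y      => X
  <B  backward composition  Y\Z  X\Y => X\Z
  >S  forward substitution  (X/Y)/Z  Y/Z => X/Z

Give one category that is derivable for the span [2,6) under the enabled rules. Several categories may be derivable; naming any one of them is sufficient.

[0,8] S   <
  [0,7] PP   <
    [0,2] NP\N   <
      [0,1] "on" : PP
      [1,2] "clearly" : (NP\N)\PP
    [2,7] PP\(NP\N)   <
      [2,6] N   >
        [2,3] "this" : N/(S/N)
        [3,6] S/N   >S
          [3,4] "under" : (S/(S\NP))/N
          [4,6] (S\NP)/N   <
            [4,5] "which" : PP
            [5,6] "built" : ((S\NP)/N)\PP
      [6,7] "dog" : (PP\(NP\N))\N
  [7,8] "quickly" : S\PP

N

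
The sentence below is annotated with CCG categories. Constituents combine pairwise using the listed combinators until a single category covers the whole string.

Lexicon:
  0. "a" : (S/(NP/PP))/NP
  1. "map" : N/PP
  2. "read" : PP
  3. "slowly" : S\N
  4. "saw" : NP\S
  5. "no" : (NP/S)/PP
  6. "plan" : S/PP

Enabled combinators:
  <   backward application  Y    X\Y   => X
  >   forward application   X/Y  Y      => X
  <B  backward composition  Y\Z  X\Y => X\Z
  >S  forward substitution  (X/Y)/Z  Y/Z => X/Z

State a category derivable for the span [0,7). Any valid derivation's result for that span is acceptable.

S

[0,7] S   >
  [0,5] S/(NP/PP)   >
    [0,1] "a" : (S/(NP/PP))/NP
    [1,5] NP   <
      [1,3] N   >
        [1,2] "map" : N/PP
        [2,3] "read" : PP
      [3,5] NP\N   <B
        [3,4] "slowly" : S\N
        [4,5] "saw" : NP\S
  [5,7] NP/PP   >S
    [5,6] "no" : (NP/S)/PP
    [6,7] "plan" : S/PP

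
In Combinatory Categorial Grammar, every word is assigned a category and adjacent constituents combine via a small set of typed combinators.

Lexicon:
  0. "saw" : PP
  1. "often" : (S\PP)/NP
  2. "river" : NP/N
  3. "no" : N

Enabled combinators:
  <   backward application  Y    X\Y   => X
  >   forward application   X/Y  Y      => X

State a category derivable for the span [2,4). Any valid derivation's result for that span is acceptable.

[0,4] S   <
  [0,1] "saw" : PP
  [1,4] S\PP   >
    [1,2] "often" : (S\PP)/NP
    [2,4] NP   >
      [2,3] "river" : NP/N
      [3,4] "no" : N

NP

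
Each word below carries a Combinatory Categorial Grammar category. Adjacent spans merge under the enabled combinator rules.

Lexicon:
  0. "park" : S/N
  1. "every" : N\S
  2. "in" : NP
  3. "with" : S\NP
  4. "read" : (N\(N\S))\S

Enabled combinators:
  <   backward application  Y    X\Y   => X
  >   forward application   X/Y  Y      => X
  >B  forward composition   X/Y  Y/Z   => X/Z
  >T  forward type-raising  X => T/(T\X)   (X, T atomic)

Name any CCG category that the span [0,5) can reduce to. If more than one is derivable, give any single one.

[0,5] S   >
  [0,1] "park" : S/N
  [1,5] N   <
    [1,2] "every" : N\S
    [2,5] N\(N\S)   <
      [2,4] S   >
        [2,3] S/(S\NP)   >T
          [2,3] "in" : NP
        [3,4] "with" : S\NP
      [4,5] "read" : (N\(N\S))\S

S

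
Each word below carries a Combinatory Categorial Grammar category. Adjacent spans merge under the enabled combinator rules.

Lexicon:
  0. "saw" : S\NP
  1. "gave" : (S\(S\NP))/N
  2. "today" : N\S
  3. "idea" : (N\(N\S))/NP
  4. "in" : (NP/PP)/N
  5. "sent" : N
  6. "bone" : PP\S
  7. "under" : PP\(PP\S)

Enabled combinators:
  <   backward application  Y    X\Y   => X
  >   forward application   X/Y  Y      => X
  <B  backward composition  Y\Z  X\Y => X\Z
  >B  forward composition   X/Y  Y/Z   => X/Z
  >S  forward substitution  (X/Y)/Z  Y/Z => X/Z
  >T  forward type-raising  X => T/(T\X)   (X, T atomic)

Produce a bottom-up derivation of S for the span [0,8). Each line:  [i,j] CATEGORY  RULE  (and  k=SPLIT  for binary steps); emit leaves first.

[0,8] S   <
  [0,1] "saw" : S\NP
  [1,8] S\(S\NP)   >
    [1,2] "gave" : (S\(S\NP))/N
    [2,8] N   <
      [2,3] "today" : N\S
      [3,8] N\(N\S)   >
        [3,4] "idea" : (N\(N\S))/NP
        [4,8] NP   >
          [4,6] NP/PP   >
            [4,5] "in" : (NP/PP)/N
            [5,6] "sent" : N
          [6,8] PP   <
            [6,7] "bone" : PP\S
            [7,8] "under" : PP\(PP\S)

[0,1] S\NP  lex  "saw"
[1,2] (S\(S\NP))/N  lex  "gave"
[2,3] N\S  lex  "today"
[3,4] (N\(N\S))/NP  lex  "idea"
[4,5] (NP/PP)/N  lex  "in"
[5,6] N  lex  "sent"
[4,6] NP/PP  >  k=5
[6,7] PP\S  lex  "bone"
[7,8] PP\(PP\S)  lex  "under"
[6,8] PP  <  k=7
[4,8] NP  >  k=6
[3,8] N\(N\S)  >  k=4
[2,8] N  <  k=3
[1,8] S\(S\NP)  >  k=2
[0,8] S  <  k=1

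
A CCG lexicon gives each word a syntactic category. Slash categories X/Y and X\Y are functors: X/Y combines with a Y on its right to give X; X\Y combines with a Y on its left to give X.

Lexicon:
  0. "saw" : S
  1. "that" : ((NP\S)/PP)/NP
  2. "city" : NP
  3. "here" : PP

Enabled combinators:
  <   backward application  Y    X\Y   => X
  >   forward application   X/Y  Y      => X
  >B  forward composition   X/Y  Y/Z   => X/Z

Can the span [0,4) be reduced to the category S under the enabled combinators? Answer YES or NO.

S ((NP\S)/PP)/NP NP PP
CKY chart[0,4] = {NP}; S ∉ chart

NO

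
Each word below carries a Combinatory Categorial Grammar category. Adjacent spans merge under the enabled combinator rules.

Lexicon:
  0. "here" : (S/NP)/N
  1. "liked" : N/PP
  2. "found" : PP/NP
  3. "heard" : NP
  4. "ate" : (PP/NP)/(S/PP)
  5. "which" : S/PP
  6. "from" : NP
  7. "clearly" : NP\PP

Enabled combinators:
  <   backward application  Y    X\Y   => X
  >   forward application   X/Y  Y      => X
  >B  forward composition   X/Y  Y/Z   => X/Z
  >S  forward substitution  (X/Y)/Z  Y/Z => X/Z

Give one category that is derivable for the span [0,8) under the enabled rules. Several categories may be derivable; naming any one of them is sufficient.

[0,8] S   >
  [0,4] S/NP   >
    [0,1] "here" : (S/NP)/N
    [1,4] N   >
      [1,2] "liked" : N/PP
      [2,4] PP   >
        [2,3] "found" : PP/NP
        [3,4] "heard" : NP
  [4,8] NP   <
    [4,7] PP   >
      [4,6] PP/NP   >
        [4,5] "ate" : (PP/NP)/(S/PP)
        [5,6] "which" : S/PP
      [6,7] "from" : NP
    [7,8] "clearly" : NP\PP

S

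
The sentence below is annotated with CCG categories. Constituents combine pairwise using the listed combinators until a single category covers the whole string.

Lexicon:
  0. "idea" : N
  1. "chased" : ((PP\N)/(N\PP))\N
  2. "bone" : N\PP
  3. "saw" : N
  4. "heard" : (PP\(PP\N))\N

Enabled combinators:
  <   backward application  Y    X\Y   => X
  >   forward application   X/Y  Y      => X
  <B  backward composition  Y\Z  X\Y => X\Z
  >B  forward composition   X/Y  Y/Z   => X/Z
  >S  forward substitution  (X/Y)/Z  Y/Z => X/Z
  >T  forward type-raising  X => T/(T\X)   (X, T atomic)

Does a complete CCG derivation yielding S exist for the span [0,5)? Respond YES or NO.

NO

N ((PP\N)/(N\PP))\N N\PP N (PP\(PP\N))\N
CKY chart[0,5] = {N/(N\PP), NP/(NP\PP), PP, PP/(PP\PP), S/(S\PP)}; S ∉ chart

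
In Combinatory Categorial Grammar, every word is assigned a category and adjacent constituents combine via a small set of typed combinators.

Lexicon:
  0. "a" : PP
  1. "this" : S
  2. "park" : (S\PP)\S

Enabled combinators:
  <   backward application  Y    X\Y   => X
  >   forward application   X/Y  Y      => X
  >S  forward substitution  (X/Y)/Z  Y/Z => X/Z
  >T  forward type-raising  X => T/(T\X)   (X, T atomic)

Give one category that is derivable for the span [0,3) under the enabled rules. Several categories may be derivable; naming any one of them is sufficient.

[0,3] S   <
  [0,1] "a" : PP
  [1,3] S\PP   <
    [1,2] "this" : S
    [2,3] "park" : (S\PP)\S

S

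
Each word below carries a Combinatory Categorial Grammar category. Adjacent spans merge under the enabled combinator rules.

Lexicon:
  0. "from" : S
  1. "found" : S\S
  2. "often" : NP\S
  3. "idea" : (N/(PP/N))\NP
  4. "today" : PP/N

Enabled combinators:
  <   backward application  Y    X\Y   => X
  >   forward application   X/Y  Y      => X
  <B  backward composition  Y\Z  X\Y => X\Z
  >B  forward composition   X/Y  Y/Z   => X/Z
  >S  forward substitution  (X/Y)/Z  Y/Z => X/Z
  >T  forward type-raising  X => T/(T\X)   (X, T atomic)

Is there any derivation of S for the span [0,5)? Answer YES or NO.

S S\S NP\S (N/(PP/N))\NP PP/N
CKY chart[0,5] = {N, N/(N\N), NP/(NP\N), PP/(PP\N), S/(S\N)}; S ∉ chart

NO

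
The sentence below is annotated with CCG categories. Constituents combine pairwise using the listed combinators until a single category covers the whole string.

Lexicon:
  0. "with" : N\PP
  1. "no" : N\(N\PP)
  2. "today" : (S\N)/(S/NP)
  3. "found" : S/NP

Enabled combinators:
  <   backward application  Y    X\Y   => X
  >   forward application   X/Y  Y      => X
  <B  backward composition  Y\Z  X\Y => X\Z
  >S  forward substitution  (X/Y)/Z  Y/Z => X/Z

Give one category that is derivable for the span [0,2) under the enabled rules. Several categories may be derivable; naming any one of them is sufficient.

[0,4] S   <
  [0,2] N   <
    [0,1] "with" : N\PP
    [1,2] "no" : N\(N\PP)
  [2,4] S\N   >
    [2,3] "today" : (S\N)/(S/NP)
    [3,4] "found" : S/NP

N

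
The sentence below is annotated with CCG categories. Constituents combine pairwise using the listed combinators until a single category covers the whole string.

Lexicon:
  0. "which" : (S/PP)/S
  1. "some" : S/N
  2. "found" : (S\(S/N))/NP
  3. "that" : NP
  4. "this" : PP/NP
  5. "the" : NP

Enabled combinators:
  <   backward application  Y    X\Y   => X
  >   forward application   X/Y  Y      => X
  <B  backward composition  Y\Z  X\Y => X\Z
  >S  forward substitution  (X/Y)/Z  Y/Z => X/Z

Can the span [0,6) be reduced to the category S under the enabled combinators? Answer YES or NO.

YES

[0,6] S   >
  [0,4] S/PP   >
    [0,1] "which" : (S/PP)/S
    [1,4] S   <
      [1,2] "some" : S/N
      [2,4] S\(S/N)   >
        [2,3] "found" : (S\(S/N))/NP
        [3,4] "that" : NP
  [4,6] PP   >
    [4,5] "this" : PP/NP
    [5,6] "the" : NP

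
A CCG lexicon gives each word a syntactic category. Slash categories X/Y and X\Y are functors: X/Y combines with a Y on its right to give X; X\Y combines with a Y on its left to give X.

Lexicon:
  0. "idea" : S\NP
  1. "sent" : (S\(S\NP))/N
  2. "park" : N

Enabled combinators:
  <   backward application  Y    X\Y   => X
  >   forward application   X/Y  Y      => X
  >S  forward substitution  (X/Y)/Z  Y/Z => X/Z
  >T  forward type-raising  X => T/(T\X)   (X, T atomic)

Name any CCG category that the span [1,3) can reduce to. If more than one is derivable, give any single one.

S\(S\NP)

[0,3] S   <
  [0,1] "idea" : S\NP
  [1,3] S\(S\NP)   >
    [1,2] "sent" : (S\(S\NP))/N
    [2,3] "park" : N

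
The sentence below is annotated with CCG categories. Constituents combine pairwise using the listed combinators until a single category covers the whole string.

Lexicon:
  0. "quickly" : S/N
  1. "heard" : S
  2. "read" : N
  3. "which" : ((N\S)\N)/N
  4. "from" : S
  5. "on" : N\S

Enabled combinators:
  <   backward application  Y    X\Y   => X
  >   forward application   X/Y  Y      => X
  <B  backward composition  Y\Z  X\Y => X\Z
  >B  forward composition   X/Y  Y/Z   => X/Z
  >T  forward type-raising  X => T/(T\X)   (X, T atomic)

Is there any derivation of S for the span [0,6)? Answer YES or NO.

[0,6] S   >
  [0,1] "quickly" : S/N
  [1,6] N   >
    [1,2] N/(N\S)   >T
      [1,2] "heard" : S
    [2,6] N\S   <
      [2,3] "read" : N
      [3,6] (N\S)\N   >
        [3,4] "which" : ((N\S)\N)/N
        [4,6] N   >
          [4,5] N/(N\S)   >T
            [4,5] "from" : S
          [5,6] "on" : N\S

YES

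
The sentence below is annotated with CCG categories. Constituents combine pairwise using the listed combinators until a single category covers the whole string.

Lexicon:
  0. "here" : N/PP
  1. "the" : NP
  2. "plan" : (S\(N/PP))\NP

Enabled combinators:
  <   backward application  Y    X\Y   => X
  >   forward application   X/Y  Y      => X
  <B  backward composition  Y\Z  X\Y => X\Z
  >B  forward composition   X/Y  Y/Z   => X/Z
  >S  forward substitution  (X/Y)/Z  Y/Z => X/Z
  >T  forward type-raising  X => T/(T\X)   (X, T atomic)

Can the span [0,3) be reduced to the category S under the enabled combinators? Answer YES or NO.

[0,3] S   <
  [0,1] "here" : N/PP
  [1,3] S\(N/PP)   <
    [1,2] "the" : NP
    [2,3] "plan" : (S\(N/PP))\NP

YES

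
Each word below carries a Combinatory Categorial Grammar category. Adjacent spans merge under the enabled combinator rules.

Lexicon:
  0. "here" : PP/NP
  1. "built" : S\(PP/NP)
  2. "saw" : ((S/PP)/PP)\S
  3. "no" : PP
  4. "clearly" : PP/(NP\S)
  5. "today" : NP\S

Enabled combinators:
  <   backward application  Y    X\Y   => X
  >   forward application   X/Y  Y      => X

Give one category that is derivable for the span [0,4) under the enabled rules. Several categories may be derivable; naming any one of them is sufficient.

[0,6] S   >
  [0,4] S/PP   >
    [0,3] (S/PP)/PP   <
      [0,2] S   <
        [0,1] "here" : PP/NP
        [1,2] "built" : S\(PP/NP)
      [2,3] "saw" : ((S/PP)/PP)\S
    [3,4] "no" : PP
  [4,6] PP   >
    [4,5] "clearly" : PP/(NP\S)
    [5,6] "today" : NP\S

S/PP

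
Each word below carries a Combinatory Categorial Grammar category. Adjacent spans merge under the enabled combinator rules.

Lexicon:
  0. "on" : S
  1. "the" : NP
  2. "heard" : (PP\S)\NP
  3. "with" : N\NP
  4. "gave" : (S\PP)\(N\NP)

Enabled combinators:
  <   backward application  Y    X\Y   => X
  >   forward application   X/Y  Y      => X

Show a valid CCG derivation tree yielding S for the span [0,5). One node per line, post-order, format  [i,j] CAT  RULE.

[0,1] S  lex  "on"
[1,2] NP  lex  "the"
[2,3] (PP\S)\NP  lex  "heard"
[1,3] PP\S  <  k=2
[0,3] PP  <  k=1
[3,4] N\NP  lex  "with"
[4,5] (S\PP)\(N\NP)  lex  "gave"
[3,5] S\PP  <  k=4
[0,5] S  <  k=3

[0,5] S   <
  [0,3] PP   <
    [0,1] "on" : S
    [1,3] PP\S   <
      [1,2] "the" : NP
      [2,3] "heard" : (PP\S)\NP
  [3,5] S\PP   <
    [3,4] "with" : N\NP
    [4,5] "gave" : (S\PP)\(N\NP)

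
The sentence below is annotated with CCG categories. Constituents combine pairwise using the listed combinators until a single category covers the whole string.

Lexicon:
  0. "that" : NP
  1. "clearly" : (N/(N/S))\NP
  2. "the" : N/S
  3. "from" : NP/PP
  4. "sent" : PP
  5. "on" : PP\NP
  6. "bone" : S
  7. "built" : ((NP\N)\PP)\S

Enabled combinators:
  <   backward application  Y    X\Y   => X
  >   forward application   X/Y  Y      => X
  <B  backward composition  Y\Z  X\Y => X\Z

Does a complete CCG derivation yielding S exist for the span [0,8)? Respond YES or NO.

NO

NP (N/(N/S))\NP N/S NP/PP PP PP\NP S ((NP\N)\PP)\S
CKY chart[0,8] = {NP}; S ∉ chart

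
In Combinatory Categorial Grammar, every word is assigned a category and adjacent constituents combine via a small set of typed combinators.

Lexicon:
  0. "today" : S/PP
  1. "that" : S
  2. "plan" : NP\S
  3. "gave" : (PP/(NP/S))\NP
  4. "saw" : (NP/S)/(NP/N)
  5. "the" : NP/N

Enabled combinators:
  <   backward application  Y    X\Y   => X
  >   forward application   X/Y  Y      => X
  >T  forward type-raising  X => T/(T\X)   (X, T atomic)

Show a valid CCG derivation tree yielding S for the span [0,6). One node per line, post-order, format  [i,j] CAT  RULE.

[0,6] S   >
  [0,1] "today" : S/PP
  [1,6] PP   >
    [1,4] PP/(NP/S)   <
      [1,3] NP   >
        [1,2] NP/(NP\S)   >T
          [1,2] "that" : S
        [2,3] "plan" : NP\S
      [3,4] "gave" : (PP/(NP/S))\NP
    [4,6] NP/S   >
      [4,5] "saw" : (NP/S)/(NP/N)
      [5,6] "the" : NP/N

[0,1] S/PP  lex  "today"
[1,2] S  lex  "that"
[1,2] NP/(NP\S)  >T
[2,3] NP\S  lex  "plan"
[1,3] NP  >  k=2
[3,4] (PP/(NP/S))\NP  lex  "gave"
[1,4] PP/(NP/S)  <  k=3
[4,5] (NP/S)/(NP/N)  lex  "saw"
[5,6] NP/N  lex  "the"
[4,6] NP/S  >  k=5
[1,6] PP  >  k=4
[0,6] S  >  k=1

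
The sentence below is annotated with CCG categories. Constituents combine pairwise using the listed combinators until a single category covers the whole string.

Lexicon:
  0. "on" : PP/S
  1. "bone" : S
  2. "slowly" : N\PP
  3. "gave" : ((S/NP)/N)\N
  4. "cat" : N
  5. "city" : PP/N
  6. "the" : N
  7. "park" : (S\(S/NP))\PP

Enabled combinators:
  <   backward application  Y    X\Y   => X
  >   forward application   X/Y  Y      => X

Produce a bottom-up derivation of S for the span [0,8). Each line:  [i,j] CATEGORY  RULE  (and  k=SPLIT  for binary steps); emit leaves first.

[0,1] PP/S  lex  "on"
[1,2] S  lex  "bone"
[0,2] PP  >  k=1
[2,3] N\PP  lex  "slowly"
[0,3] N  <  k=2
[3,4] ((S/NP)/N)\N  lex  "gave"
[0,4] (S/NP)/N  <  k=3
[4,5] N  lex  "cat"
[0,5] S/NP  >  k=4
[5,6] PP/N  lex  "city"
[6,7] N  lex  "the"
[5,7] PP  >  k=6
[7,8] (S\(S/NP))\PP  lex  "park"
[5,8] S\(S/NP)  <  k=7
[0,8] S  <  k=5

[0,8] S   <
  [0,5] S/NP   >
    [0,4] (S/NP)/N   <
      [0,3] N   <
        [0,2] PP   >
          [0,1] "on" : PP/S
          [1,2] "bone" : S
        [2,3] "slowly" : N\PP
      [3,4] "gave" : ((S/NP)/N)\N
    [4,5] "cat" : N
  [5,8] S\(S/NP)   <
    [5,7] PP   >
      [5,6] "city" : PP/N
      [6,7] "the" : N
    [7,8] "park" : (S\(S/NP))\PP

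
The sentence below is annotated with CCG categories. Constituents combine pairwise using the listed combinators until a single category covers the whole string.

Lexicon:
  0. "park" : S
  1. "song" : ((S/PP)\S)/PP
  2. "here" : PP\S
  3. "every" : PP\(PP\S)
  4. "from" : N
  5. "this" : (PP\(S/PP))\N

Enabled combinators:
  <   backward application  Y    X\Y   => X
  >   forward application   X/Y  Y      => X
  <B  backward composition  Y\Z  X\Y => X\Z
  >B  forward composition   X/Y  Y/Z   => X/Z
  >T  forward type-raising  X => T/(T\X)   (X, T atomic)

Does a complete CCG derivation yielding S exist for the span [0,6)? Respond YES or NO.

NO

S ((S/PP)\S)/PP PP\S PP\(PP\S) N (PP\(S/PP))\N
CKY chart[0,6] = {N/(N\PP), NP/(NP\PP), PP, PP/(PP\PP), S/(S\PP)}; S ∉ chart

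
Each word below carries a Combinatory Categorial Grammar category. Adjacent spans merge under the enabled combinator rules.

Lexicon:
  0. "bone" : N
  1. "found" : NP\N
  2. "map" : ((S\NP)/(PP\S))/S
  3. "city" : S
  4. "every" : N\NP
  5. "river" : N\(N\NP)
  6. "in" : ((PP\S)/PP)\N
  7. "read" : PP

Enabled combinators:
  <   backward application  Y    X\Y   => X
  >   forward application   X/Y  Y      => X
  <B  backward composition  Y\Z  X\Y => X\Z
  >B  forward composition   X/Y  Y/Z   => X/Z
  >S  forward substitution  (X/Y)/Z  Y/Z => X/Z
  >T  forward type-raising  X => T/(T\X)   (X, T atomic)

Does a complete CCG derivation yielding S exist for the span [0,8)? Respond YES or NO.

[0,8] S   <
  [0,2] NP   >
    [0,1] NP/(NP\N)   >T
      [0,1] "bone" : N
    [1,2] "found" : NP\N
  [2,8] S\NP   >
    [2,4] (S\NP)/(PP\S)   >
      [2,3] "map" : ((S\NP)/(PP\S))/S
      [3,4] "city" : S
    [4,8] PP\S   >
      [4,7] (PP\S)/PP   <
        [4,6] N   <
          [4,5] "every" : N\NP
          [5,6] "river" : N\(N\NP)
        [6,7] "in" : ((PP\S)/PP)\N
      [7,8] "read" : PP

YES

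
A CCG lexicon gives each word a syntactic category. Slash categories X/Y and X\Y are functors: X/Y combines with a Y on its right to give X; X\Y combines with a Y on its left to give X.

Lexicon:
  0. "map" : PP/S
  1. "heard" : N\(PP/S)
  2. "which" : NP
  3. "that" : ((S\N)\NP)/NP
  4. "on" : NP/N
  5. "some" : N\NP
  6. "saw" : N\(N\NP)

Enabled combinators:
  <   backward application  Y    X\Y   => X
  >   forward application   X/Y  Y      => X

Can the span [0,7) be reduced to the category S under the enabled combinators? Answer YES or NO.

YES

[0,7] S   <
  [0,2] N   <
    [0,1] "map" : PP/S
    [1,2] "heard" : N\(PP/S)
  [2,7] S\N   <
    [2,3] "which" : NP
    [3,7] (S\N)\NP   >
      [3,4] "that" : ((S\N)\NP)/NP
      [4,7] NP   >
        [4,5] "on" : NP/N
        [5,7] N   <
          [5,6] "some" : N\NP
          [6,7] "saw" : N\(N\NP)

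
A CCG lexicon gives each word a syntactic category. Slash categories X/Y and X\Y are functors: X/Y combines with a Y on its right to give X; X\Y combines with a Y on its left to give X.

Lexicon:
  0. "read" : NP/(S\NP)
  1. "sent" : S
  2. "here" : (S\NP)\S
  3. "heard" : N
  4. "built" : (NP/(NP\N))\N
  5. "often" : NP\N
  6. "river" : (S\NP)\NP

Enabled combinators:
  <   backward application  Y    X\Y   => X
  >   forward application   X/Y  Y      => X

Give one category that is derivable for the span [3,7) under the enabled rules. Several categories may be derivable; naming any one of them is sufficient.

[0,7] S   <
  [0,3] NP   >
    [0,1] "read" : NP/(S\NP)
    [1,3] S\NP   <
      [1,2] "sent" : S
      [2,3] "here" : (S\NP)\S
  [3,7] S\NP   <
    [3,6] NP   >
      [3,5] NP/(NP\N)   <
        [3,4] "heard" : N
        [4,5] "built" : (NP/(NP\N))\N
      [5,6] "often" : NP\N
    [6,7] "river" : (S\NP)\NP

S\NP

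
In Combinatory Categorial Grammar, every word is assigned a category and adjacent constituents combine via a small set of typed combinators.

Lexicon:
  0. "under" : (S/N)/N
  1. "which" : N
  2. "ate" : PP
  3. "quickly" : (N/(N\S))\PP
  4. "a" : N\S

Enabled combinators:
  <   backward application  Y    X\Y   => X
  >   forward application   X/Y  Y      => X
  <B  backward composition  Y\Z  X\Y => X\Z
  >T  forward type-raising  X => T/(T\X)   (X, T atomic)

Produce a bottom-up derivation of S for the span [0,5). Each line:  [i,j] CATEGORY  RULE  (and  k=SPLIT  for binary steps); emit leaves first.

[0,5] S   >
  [0,2] S/N   >
    [0,1] "under" : (S/N)/N
    [1,2] "which" : N
  [2,5] N   >
    [2,4] N/(N\S)   <
      [2,3] "ate" : PP
      [3,4] "quickly" : (N/(N\S))\PP
    [4,5] "a" : N\S

[0,1] (S/N)/N  lex  "under"
[1,2] N  lex  "which"
[0,2] S/N  >  k=1
[2,3] PP  lex  "ate"
[3,4] (N/(N\S))\PP  lex  "quickly"
[2,4] N/(N\S)  <  k=3
[4,5] N\S  lex  "a"
[2,5] N  >  k=4
[0,5] S  >  k=2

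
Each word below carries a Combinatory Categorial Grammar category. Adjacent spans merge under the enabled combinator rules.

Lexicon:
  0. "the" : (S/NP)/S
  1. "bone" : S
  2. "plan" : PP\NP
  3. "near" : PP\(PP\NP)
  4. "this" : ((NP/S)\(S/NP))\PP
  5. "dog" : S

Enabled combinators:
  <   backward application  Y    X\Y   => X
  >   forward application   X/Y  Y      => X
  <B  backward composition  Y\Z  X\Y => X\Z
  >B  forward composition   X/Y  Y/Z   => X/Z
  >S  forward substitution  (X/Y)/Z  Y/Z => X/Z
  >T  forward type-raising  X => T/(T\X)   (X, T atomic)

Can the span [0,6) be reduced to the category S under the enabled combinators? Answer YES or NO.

NO

(S/NP)/S S PP\NP PP\(PP\NP) ((NP/S)\(S/NP))\PP S
CKY chart[0,6] = {N/(N\NP), NP, NP/(NP\NP), NP/(S\S), PP/(PP\NP), S/(S\NP)}; S ∉ chart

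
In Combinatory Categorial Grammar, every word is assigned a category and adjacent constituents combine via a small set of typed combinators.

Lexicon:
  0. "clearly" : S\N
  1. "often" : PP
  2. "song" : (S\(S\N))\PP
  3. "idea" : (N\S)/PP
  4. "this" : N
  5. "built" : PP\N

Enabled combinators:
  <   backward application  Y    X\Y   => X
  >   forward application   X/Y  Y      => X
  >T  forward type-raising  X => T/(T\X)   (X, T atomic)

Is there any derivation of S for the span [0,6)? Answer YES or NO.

S\N PP (S\(S\N))\PP (N\S)/PP N PP\N
CKY chart[0,6] = {N, N/(N\N), NP/(NP\N), PP/(PP\N), S/(S\N)}; S ∉ chart

NO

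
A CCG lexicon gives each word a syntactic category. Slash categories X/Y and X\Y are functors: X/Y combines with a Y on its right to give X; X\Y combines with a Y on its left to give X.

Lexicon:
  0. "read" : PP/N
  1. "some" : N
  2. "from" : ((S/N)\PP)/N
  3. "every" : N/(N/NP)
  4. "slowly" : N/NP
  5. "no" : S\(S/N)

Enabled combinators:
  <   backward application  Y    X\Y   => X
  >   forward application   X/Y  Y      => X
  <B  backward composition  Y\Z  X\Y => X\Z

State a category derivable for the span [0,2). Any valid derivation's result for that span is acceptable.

PP

[0,6] S   <
  [0,5] S/N   <
    [0,2] PP   >
      [0,1] "read" : PP/N
      [1,2] "some" : N
    [2,5] (S/N)\PP   >
      [2,3] "from" : ((S/N)\PP)/N
      [3,5] N   >
        [3,4] "every" : N/(N/NP)
        [4,5] "slowly" : N/NP
  [5,6] "no" : S\(S/N)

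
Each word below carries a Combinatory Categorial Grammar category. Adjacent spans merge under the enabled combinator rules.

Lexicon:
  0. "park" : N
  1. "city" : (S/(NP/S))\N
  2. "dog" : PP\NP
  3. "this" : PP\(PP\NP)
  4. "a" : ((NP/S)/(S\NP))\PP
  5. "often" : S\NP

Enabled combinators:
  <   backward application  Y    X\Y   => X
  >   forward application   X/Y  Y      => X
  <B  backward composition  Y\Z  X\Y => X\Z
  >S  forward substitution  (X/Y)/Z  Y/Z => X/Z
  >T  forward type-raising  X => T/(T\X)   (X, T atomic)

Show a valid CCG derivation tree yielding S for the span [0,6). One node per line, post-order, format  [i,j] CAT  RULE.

[0,6] S   >
  [0,2] S/(NP/S)   <
    [0,1] "park" : N
    [1,2] "city" : (S/(NP/S))\N
  [2,6] NP/S   >
    [2,5] (NP/S)/(S\NP)   <
      [2,4] PP   <
        [2,3] "dog" : PP\NP
        [3,4] "this" : PP\(PP\NP)
      [4,5] "a" : ((NP/S)/(S\NP))\PP
    [5,6] "often" : S\NP

[0,1] N  lex  "park"
[1,2] (S/(NP/S))\N  lex  "city"
[0,2] S/(NP/S)  <  k=1
[2,3] PP\NP  lex  "dog"
[3,4] PP\(PP\NP)  lex  "this"
[2,4] PP  <  k=3
[4,5] ((NP/S)/(S\NP))\PP  lex  "a"
[2,5] (NP/S)/(S\NP)  <  k=4
[5,6] S\NP  lex  "often"
[2,6] NP/S  >  k=5
[0,6] S  >  k=2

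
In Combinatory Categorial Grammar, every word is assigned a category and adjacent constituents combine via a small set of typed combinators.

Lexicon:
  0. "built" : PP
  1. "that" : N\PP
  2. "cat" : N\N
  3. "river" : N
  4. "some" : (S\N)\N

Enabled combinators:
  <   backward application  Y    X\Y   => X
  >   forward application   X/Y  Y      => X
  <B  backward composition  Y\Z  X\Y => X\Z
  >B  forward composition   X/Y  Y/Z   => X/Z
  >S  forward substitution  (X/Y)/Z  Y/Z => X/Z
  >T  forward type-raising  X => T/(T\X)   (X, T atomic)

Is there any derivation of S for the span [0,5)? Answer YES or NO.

[0,5] S   <
  [0,3] N   <
    [0,1] "built" : PP
    [1,3] N\PP   <B
      [1,2] "that" : N\PP
      [2,3] "cat" : N\N
  [3,5] S\N   <
    [3,4] "river" : N
    [4,5] "some" : (S\N)\N

YES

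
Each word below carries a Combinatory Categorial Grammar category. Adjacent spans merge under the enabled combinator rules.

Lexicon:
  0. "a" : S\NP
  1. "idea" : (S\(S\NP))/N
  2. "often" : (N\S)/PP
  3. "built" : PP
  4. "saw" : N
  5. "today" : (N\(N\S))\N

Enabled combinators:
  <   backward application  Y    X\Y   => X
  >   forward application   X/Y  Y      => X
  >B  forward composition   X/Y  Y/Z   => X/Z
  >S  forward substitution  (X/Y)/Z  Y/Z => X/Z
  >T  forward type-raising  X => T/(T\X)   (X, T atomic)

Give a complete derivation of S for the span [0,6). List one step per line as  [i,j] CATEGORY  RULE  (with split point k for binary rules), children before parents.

[0,6] S   <
  [0,1] "a" : S\NP
  [1,6] S\(S\NP)   >
    [1,2] "idea" : (S\(S\NP))/N
    [2,6] N   <
      [2,4] N\S   >
        [2,3] "often" : (N\S)/PP
        [3,4] "built" : PP
      [4,6] N\(N\S)   <
        [4,5] "saw" : N
        [5,6] "today" : (N\(N\S))\N

[0,1] S\NP  lex  "a"
[1,2] (S\(S\NP))/N  lex  "idea"
[2,3] (N\S)/PP  lex  "often"
[3,4] PP  lex  "built"
[2,4] N\S  >  k=3
[4,5] N  lex  "saw"
[5,6] (N\(N\S))\N  lex  "today"
[4,6] N\(N\S)  <  k=5
[2,6] N  <  k=4
[1,6] S\(S\NP)  >  k=2
[0,6] S  <  k=1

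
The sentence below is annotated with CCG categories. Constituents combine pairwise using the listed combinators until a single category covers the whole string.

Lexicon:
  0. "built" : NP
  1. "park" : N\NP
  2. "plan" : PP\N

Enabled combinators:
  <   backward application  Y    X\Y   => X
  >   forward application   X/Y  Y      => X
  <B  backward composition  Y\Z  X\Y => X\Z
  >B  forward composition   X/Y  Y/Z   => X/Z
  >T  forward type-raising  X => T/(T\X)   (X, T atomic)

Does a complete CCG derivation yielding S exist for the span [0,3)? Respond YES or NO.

NO

NP N\NP PP\N
CKY chart[0,3] = {N/(N\PP), NP/(NP\PP), PP, PP/(PP\PP), S/(S\PP)}; S ∉ chart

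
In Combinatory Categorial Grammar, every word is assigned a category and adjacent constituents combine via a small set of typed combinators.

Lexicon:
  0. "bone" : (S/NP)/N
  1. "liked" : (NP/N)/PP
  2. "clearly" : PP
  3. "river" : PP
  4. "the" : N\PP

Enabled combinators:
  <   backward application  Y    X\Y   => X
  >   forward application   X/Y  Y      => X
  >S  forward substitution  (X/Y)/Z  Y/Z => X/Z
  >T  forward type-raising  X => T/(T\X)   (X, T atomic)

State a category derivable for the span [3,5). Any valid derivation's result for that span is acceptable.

N

[0,5] S   >
  [0,3] S/N   >S
    [0,1] "bone" : (S/NP)/N
    [1,3] NP/N   >
      [1,2] "liked" : (NP/N)/PP
      [2,3] "clearly" : PP
  [3,5] N   <
    [3,4] "river" : PP
    [4,5] "the" : N\PP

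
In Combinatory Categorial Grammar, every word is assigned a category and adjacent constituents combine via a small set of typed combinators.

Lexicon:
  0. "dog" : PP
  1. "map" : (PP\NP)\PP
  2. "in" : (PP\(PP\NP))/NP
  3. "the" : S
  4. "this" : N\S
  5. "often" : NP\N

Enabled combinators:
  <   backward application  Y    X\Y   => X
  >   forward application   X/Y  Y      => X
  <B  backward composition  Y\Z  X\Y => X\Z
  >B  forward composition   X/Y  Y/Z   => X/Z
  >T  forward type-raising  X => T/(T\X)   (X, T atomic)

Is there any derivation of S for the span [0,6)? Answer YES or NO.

NO

PP (PP\NP)\PP (PP\(PP\NP))/NP S N\S NP\N
CKY chart[0,6] = {N/(N\PP), NP/(NP\PP), PP, PP/(PP\PP), S/(S\PP)}; S ∉ chart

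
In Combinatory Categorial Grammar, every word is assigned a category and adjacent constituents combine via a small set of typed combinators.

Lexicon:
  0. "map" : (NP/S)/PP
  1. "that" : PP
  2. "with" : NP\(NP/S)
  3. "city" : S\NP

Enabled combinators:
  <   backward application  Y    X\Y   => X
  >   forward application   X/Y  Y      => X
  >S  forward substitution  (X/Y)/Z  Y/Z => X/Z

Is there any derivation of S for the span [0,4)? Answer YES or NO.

YES

[0,4] S   <
  [0,3] NP   <
    [0,2] NP/S   >
      [0,1] "map" : (NP/S)/PP
      [1,2] "that" : PP
    [2,3] "with" : NP\(NP/S)
  [3,4] "city" : S\NP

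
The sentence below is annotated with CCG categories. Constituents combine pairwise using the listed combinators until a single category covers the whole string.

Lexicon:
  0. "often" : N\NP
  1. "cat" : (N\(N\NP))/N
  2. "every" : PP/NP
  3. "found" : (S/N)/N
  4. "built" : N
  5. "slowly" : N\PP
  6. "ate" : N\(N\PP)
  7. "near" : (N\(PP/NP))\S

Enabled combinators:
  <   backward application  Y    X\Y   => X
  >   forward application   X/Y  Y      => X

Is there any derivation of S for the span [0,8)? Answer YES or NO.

NO

N\NP (N\(N\NP))/N PP/NP (S/N)/N N N\PP N\(N\PP) (N\(PP/NP))\S
CKY chart[0,8] = {N}; S ∉ chart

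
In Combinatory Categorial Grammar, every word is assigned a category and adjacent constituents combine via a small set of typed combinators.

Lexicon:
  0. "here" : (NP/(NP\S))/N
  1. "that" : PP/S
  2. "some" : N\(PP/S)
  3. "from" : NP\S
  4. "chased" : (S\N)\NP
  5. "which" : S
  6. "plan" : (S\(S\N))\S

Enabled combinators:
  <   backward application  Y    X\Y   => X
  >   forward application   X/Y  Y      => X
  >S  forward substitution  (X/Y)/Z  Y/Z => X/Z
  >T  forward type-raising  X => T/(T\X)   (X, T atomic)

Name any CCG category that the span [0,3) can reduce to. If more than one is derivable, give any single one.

NP/(NP\S)

[0,7] S   <
  [0,5] S\N   <
    [0,4] NP   >
      [0,3] NP/(NP\S)   >
        [0,1] "here" : (NP/(NP\S))/N
        [1,3] N   <
          [1,2] "that" : PP/S
          [2,3] "some" : N\(PP/S)
      [3,4] "from" : NP\S
    [4,5] "chased" : (S\N)\NP
  [5,7] S\(S\N)   <
    [5,6] "which" : S
    [6,7] "plan" : (S\(S\N))\S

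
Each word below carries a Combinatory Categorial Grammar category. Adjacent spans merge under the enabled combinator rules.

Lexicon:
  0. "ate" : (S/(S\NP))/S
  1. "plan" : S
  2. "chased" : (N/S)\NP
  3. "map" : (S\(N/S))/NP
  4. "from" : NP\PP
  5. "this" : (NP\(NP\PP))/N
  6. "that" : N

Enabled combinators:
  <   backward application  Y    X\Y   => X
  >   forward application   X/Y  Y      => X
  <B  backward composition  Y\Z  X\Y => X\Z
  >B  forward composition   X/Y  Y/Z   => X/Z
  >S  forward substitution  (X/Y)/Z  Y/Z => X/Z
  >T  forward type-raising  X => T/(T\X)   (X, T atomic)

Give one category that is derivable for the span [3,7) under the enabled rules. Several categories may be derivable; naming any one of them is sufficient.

[0,7] S   >
  [0,2] S/(S\NP)   >
    [0,1] "ate" : (S/(S\NP))/S
    [1,2] "plan" : S
  [2,7] S\NP   <B
    [2,3] "chased" : (N/S)\NP
    [3,7] S\(N/S)   >
      [3,4] "map" : (S\(N/S))/NP
      [4,7] NP   <
        [4,5] "from" : NP\PP
        [5,7] NP\(NP\PP)   >
          [5,6] "this" : (NP\(NP\PP))/N
          [6,7] "that" : N

S\(N/S)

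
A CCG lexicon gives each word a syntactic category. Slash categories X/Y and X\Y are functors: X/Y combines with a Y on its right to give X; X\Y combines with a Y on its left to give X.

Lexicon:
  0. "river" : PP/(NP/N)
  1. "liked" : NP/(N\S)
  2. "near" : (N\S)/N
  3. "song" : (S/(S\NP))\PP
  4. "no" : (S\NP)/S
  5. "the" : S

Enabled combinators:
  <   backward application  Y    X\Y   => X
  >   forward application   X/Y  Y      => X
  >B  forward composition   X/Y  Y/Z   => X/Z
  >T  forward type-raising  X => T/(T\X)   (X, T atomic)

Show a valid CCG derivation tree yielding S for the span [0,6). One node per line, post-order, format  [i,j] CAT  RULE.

[0,6] S   >
  [0,4] S/(S\NP)   <
    [0,3] PP   >
      [0,1] "river" : PP/(NP/N)
      [1,3] NP/N   >B
        [1,2] "liked" : NP/(N\S)
        [2,3] "near" : (N\S)/N
    [3,4] "song" : (S/(S\NP))\PP
  [4,6] S\NP   >
    [4,5] "no" : (S\NP)/S
    [5,6] "the" : S

[0,1] PP/(NP/N)  lex  "river"
[1,2] NP/(N\S)  lex  "liked"
[2,3] (N\S)/N  lex  "near"
[1,3] NP/N  >B  k=2
[0,3] PP  >  k=1
[3,4] (S/(S\NP))\PP  lex  "song"
[0,4] S/(S\NP)  <  k=3
[4,5] (S\NP)/S  lex  "no"
[5,6] S  lex  "the"
[4,6] S\NP  >  k=5
[0,6] S  >  k=4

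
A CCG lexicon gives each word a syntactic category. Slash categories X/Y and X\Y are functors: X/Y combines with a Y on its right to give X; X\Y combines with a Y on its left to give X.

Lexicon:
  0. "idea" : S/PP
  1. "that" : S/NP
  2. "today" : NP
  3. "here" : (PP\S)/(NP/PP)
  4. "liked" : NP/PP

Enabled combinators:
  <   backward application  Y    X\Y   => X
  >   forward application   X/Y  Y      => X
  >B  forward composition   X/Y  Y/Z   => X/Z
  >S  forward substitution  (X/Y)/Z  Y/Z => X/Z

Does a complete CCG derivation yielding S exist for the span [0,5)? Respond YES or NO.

YES

[0,5] S   >
  [0,1] "idea" : S/PP
  [1,5] PP   <
    [1,3] S   >
      [1,2] "that" : S/NP
      [2,3] "today" : NP
    [3,5] PP\S   >
      [3,4] "here" : (PP\S)/(NP/PP)
      [4,5] "liked" : NP/PP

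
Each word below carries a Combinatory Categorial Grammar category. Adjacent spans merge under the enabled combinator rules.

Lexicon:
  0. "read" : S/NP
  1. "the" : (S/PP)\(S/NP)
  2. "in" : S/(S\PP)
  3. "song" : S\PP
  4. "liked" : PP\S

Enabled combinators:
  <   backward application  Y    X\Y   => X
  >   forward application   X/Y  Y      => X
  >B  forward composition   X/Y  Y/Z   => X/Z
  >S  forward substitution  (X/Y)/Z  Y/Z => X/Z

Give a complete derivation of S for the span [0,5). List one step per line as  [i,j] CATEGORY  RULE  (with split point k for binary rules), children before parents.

[0,5] S   >
  [0,2] S/PP   <
    [0,1] "read" : S/NP
    [1,2] "the" : (S/PP)\(S/NP)
  [2,5] PP   <
    [2,4] S   >
      [2,3] "in" : S/(S\PP)
      [3,4] "song" : S\PP
    [4,5] "liked" : PP\S

[0,1] S/NP  lex  "read"
[1,2] (S/PP)\(S/NP)  lex  "the"
[0,2] S/PP  <  k=1
[2,3] S/(S\PP)  lex  "in"
[3,4] S\PP  lex  "song"
[2,4] S  >  k=3
[4,5] PP\S  lex  "liked"
[2,5] PP  <  k=4
[0,5] S  >  k=2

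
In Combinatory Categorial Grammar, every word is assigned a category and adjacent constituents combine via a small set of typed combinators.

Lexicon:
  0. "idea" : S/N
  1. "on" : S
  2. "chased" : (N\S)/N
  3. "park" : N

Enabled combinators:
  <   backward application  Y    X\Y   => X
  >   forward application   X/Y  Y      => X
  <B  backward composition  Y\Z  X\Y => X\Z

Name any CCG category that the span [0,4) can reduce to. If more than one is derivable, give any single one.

[0,4] S   >
  [0,1] "idea" : S/N
  [1,4] N   <
    [1,2] "on" : S
    [2,4] N\S   >
      [2,3] "chased" : (N\S)/N
      [3,4] "park" : N

S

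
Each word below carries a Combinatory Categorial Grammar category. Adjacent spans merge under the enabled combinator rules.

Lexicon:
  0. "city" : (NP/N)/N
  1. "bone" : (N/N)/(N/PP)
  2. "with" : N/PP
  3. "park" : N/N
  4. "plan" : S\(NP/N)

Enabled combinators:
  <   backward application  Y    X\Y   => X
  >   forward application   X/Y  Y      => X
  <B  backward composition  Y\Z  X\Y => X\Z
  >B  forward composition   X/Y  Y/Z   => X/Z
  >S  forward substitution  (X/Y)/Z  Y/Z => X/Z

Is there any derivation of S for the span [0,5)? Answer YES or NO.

[0,5] S   <
  [0,4] NP/N   >B
    [0,3] NP/N   >S
      [0,1] "city" : (NP/N)/N
      [1,3] N/N   >
        [1,2] "bone" : (N/N)/(N/PP)
        [2,3] "with" : N/PP
    [3,4] "park" : N/N
  [4,5] "plan" : S\(NP/N)

YES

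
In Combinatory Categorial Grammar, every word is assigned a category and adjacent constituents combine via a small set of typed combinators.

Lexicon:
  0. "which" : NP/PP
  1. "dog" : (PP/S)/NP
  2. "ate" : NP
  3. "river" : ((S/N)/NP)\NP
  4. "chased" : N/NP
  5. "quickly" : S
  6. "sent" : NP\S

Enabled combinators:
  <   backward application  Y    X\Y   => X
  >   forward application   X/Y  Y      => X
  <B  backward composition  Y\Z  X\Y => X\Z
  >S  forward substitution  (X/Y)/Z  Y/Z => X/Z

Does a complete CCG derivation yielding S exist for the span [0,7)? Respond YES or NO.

NO

NP/PP (PP/S)/NP NP ((S/N)/NP)\NP N/NP S NP\S
CKY chart[0,7] = {NP}; S ∉ chart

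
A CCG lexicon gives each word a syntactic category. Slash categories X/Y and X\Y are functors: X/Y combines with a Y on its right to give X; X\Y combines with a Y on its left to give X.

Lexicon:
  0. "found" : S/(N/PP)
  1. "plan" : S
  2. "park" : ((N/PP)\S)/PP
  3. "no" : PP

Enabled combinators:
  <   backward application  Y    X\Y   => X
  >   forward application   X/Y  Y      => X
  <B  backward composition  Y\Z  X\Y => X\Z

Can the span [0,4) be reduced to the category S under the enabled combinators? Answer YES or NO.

[0,4] S   >
  [0,1] "found" : S/(N/PP)
  [1,4] N/PP   <
    [1,2] "plan" : S
    [2,4] (N/PP)\S   >
      [2,3] "park" : ((N/PP)\S)/PP
      [3,4] "no" : PP

YES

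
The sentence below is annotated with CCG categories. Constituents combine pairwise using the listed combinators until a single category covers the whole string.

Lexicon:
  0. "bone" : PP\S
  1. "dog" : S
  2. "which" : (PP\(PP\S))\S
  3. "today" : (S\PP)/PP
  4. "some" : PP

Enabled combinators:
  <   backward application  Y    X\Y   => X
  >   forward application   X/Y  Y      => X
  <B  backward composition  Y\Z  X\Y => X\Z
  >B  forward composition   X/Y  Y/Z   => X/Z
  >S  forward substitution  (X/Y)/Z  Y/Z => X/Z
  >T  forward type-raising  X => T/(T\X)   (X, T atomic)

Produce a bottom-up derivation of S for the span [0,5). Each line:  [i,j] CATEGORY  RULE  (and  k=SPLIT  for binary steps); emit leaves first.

[0,1] PP\S  lex  "bone"
[1,2] S  lex  "dog"
[2,3] (PP\(PP\S))\S  lex  "which"
[1,3] PP\(PP\S)  <  k=2
[0,3] PP  <  k=1
[3,4] (S\PP)/PP  lex  "today"
[4,5] PP  lex  "some"
[3,5] S\PP  >  k=4
[0,5] S  <  k=3

[0,5] S   <
  [0,3] PP   <
    [0,1] "bone" : PP\S
    [1,3] PP\(PP\S)   <
      [1,2] "dog" : S
      [2,3] "which" : (PP\(PP\S))\S
  [3,5] S\PP   >
    [3,4] "today" : (S\PP)/PP
    [4,5] "some" : PP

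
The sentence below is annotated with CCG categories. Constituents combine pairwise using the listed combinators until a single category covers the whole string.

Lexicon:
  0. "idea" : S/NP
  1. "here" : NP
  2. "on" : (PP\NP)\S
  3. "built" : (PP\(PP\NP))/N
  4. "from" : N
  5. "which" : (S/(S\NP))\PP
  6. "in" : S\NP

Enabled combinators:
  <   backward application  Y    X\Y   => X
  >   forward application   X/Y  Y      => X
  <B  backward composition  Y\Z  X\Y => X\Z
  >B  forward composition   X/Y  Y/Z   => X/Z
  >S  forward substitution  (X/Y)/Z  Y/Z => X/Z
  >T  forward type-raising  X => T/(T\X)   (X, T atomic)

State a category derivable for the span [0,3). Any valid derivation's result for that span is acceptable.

[0,7] S   >
  [0,6] S/(S\NP)   <
    [0,5] PP   <
      [0,3] PP\NP   <
        [0,2] S   >
          [0,1] "idea" : S/NP
          [1,2] "here" : NP
        [2,3] "on" : (PP\NP)\S
      [3,5] PP\(PP\NP)   >
        [3,4] "built" : (PP\(PP\NP))/N
        [4,5] "from" : N
    [5,6] "which" : (S/(S\NP))\PP
  [6,7] "in" : S\NP

PP\NP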